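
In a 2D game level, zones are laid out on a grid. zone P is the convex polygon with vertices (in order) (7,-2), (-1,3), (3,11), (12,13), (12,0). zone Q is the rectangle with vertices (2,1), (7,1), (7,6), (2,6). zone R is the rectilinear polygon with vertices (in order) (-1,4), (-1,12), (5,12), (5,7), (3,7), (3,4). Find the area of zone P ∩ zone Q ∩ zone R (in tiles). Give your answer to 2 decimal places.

The intersection is the polygon with vertices (2,6), (3,6), (3,4), (2,4).
By the shoelace formula its area is 2.00.

2.00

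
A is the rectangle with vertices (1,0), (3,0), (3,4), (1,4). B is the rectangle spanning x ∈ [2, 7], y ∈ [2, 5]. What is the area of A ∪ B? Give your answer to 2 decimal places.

By inclusion–exclusion:
Individual areas: |A| = 8, |B| = 15.
|A∩B|: x∈[2,3], y∈[2,4] → 1·2 = 2.
|A ∪ B| = 23 − 2 = 21.00.

21.00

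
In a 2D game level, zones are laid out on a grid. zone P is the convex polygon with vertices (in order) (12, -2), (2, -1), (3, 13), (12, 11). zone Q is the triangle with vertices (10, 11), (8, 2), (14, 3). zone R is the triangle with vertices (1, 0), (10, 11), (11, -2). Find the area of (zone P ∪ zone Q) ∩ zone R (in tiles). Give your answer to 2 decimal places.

63.07

The region (zone P ∪ zone Q) ∩ zone R is the polygon with vertices (2.174,1.435), (10,11), (10.992,-1.899), (10,-1.8), (2.056,-0.211).
By the shoelace formula its area is 63.07.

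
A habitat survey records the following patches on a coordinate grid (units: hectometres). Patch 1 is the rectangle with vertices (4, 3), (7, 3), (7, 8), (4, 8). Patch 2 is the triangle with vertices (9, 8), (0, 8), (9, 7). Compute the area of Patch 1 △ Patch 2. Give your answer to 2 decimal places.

|Patch 1| = 15, |Patch 2| = 4.5, |Patch 1∩Patch 2| = 1.8333.
|Patch 1 △ Patch 2| = |Patch 1| + |Patch 2| − 2·|Patch 1∩Patch 2| = 15 + 4.5 − 3.6667 = 15.83.

15.83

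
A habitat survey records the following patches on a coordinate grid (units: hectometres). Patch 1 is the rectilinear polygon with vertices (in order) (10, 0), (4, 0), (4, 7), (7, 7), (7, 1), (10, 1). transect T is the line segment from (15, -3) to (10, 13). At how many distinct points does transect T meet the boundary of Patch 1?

0

The segment lies entirely outside Patch 1 and never meets its boundary.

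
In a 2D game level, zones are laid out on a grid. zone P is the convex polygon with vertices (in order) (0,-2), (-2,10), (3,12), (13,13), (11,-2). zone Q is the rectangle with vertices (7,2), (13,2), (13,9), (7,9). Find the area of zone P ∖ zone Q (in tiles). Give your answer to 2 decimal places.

148.00

|zone P| = 183, |zone P∩zone Q| = 35.
|zone P ∖ zone Q| = |zone P| − |zone P∩zone Q| = 183 − 35 = 148.00.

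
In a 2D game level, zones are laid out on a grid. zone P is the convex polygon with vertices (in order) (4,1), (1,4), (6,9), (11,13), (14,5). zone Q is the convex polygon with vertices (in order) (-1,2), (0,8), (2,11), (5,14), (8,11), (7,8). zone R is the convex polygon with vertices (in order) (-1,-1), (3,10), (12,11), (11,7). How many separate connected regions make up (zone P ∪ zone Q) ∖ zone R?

(zone P ∪ zone Q) ∖ zone R splits into 3 disjoint pieces (area 27.3269, area 4.037, area 27.5).

3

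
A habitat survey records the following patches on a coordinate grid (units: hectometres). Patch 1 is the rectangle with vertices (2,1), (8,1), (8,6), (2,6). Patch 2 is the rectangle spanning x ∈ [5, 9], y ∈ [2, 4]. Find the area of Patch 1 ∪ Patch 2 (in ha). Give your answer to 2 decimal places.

By inclusion–exclusion:
Individual areas: |Patch 1| = 30, |Patch 2| = 8.
|Patch 1∩Patch 2|: x∈[5,8], y∈[2,4] → 3·2 = 6.
|Patch 1 ∪ Patch 2| = 38 − 6 = 32.00.

32.00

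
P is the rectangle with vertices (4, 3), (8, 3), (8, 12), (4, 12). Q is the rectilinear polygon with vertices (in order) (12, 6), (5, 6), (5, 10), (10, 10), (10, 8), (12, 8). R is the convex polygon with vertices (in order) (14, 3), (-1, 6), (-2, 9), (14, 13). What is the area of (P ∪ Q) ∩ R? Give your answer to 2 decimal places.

|P ∪ Q| = 48.
|(P ∪ Q) ∩ R| = 37.60.

37.60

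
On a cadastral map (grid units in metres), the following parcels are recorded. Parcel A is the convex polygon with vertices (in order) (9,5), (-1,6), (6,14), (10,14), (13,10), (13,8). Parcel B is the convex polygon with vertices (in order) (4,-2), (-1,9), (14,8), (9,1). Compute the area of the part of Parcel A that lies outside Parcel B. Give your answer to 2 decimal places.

47.05

|Parcel A| = 81, |Parcel A∩Parcel B| = 33.9495.
|Parcel A ∖ Parcel B| = |Parcel A| − |Parcel A∩Parcel B| = 81 − 33.9495 = 47.05.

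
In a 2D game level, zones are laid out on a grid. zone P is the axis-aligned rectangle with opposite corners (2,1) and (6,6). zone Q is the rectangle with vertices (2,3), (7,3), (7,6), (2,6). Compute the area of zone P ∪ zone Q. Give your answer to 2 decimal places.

23.00

By inclusion–exclusion:
Individual areas: |zone P| = 20, |zone Q| = 15.
|zone P∩zone Q|: x∈[2,6], y∈[3,6] → 4·3 = 12.
|zone P ∪ zone Q| = 35 − 12 = 23.00.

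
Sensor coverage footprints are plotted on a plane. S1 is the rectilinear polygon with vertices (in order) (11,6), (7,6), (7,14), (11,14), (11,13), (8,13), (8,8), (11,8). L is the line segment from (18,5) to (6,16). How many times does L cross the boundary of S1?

2

The segment meets the boundary at (9.273,13), (8.182,14).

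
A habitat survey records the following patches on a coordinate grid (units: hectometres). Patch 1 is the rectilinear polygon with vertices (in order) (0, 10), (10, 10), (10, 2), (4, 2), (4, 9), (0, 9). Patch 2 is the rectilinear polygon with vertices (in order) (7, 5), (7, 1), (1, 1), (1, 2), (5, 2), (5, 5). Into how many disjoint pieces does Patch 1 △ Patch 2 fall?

1

Patch 1 △ Patch 2 is a single connected region.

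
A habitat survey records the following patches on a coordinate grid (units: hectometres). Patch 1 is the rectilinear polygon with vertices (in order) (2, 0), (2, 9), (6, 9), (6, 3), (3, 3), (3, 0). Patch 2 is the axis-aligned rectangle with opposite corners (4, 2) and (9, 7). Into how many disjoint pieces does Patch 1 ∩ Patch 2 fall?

Patch 1 ∩ Patch 2 is a single connected region.

1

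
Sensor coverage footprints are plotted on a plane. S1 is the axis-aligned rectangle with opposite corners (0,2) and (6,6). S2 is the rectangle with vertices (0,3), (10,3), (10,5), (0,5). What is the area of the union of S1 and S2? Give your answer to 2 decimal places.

By inclusion–exclusion:
Individual areas: |S1| = 24, |S2| = 20.
|S1∩S2|: x∈[0,6], y∈[3,5] → 6·2 = 12.
|S1 ∪ S2| = 44 − 12 = 32.00.

32.00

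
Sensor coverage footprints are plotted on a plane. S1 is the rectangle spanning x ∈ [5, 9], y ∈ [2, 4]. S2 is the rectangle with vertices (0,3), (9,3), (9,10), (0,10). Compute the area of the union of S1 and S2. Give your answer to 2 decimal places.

67.00

By inclusion–exclusion:
Individual areas: |S1| = 8, |S2| = 63.
|S1∩S2|: x∈[5,9], y∈[3,4] → 4·1 = 4.
|S1 ∪ S2| = 71 − 4 = 67.00.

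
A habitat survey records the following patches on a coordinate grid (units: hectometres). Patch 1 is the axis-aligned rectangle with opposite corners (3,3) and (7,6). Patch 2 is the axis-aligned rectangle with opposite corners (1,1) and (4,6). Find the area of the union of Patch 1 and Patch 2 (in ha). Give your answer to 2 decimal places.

By inclusion–exclusion:
Individual areas: |Patch 1| = 12, |Patch 2| = 15.
|Patch 1∩Patch 2|: x∈[3,4], y∈[3,6] → 1·3 = 3.
|Patch 1 ∪ Patch 2| = 27 − 3 = 24.00.

24.00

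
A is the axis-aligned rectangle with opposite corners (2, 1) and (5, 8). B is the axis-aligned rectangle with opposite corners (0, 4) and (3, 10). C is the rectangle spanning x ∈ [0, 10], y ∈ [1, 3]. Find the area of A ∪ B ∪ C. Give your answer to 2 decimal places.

By inclusion–exclusion:
Individual areas: |A| = 21, |B| = 18, |C| = 20.
|A∩B|: x∈[2,3], y∈[4,8] → 1·4 = 4.
|A∩C|: x∈[2,5], y∈[1,3] → 3·2 = 6.
|B∩C| = 0 (no overlap).
|A∩B∩C| = 0.
|A ∪ B ∪ C| = 59 − 10 + 0 = 49.00.

49.00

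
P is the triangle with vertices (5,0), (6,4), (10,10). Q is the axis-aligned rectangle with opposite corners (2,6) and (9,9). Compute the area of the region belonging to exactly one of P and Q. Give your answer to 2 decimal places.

23.83

|P| = 5, |Q| = 21, |P∩Q| = 1.0833.
|P △ Q| = |P| + |Q| − 2·|P∩Q| = 5 + 21 − 2.1667 = 23.83.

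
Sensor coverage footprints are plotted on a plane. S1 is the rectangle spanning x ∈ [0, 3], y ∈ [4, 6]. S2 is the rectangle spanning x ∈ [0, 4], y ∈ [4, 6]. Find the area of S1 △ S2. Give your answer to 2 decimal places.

|S1∩S2|: x∈[0,3], y∈[4,6] → 3·2 = 6.
|S1 △ S2| = |S1| + |S2| − 2·|S1∩S2| = 6 + 8 − 12 = 2.00.

2.00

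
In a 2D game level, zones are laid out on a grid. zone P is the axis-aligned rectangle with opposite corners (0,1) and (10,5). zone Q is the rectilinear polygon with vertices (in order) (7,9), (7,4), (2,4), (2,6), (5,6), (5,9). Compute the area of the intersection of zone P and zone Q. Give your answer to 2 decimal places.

5.00

The intersection is the polygon with vertices (7,5), (7,4), (2,4), (2,5).
By the shoelace formula its area is 5.00.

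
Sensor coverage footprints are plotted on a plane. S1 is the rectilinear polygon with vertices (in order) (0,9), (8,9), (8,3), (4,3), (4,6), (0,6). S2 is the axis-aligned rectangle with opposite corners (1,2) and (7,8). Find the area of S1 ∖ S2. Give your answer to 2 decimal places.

15.00

|S1| = 36, |S1∩S2| = 21.
|S1 ∖ S2| = |S1| − |S1∩S2| = 36 − 21 = 15.00.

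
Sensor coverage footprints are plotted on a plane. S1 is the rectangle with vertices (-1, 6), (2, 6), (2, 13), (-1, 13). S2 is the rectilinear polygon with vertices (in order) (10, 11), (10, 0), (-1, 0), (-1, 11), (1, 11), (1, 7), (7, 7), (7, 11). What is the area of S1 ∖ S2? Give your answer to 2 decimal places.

10.00

|S1| = 21, |S1∩S2| = 11.
|S1 ∖ S2| = |S1| − |S1∩S2| = 21 − 11 = 10.00.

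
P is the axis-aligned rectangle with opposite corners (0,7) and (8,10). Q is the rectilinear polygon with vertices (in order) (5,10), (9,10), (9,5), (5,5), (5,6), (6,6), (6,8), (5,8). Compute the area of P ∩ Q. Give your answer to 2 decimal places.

8.00

The intersection is the polygon with vertices (8,7), (6,7), (6,8), (5,8), (5,10), (8,10).
By the shoelace formula its area is 8.00.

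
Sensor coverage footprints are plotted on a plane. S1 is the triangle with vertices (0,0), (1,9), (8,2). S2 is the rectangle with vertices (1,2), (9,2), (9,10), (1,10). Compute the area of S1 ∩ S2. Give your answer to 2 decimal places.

The intersection is the polygon with vertices (8,2), (1,2), (1,9).
By the shoelace formula its area is 24.50.

24.50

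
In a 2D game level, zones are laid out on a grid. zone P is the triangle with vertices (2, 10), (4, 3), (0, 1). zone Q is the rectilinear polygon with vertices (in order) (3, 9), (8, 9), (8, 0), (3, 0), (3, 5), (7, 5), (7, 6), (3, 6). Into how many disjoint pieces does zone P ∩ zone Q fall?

zone P ∩ zone Q splits into 2 disjoint pieces (area 0.0357, area 1.6786).

2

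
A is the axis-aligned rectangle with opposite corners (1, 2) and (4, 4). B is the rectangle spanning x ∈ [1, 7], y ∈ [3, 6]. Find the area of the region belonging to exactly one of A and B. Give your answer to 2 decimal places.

|A∩B|: x∈[1,4], y∈[3,4] → 3·1 = 3.
|A △ B| = |A| + |B| − 2·|A∩B| = 6 + 18 − 6 = 18.00.

18.00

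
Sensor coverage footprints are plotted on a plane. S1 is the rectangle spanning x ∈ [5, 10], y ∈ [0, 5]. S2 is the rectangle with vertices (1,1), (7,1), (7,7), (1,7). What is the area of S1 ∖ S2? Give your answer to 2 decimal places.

17.00

|S1∩S2|: x∈[5,7], y∈[1,5] → 2·4 = 8.
|S1| = 25.
|S1 ∖ S2| = |S1| − |S1∩S2| = 25 − 8 = 17.00.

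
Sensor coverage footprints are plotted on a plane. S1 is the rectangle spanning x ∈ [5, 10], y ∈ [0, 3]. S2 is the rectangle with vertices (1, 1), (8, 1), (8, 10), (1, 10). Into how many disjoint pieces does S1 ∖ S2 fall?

1

S1 ∖ S2 is a single connected region.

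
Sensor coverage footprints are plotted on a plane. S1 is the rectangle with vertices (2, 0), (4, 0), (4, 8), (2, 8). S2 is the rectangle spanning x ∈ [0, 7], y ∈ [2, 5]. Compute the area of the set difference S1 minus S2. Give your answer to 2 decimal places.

|S1∩S2|: x∈[2,4], y∈[2,5] → 2·3 = 6.
|S1| = 16.
|S1 ∖ S2| = |S1| − |S1∩S2| = 16 − 6 = 10.00.

10.00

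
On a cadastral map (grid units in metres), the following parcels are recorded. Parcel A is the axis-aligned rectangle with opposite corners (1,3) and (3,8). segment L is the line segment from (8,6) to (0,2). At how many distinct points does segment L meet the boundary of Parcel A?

2

The segment meets the boundary at (2,3), (3,3.5).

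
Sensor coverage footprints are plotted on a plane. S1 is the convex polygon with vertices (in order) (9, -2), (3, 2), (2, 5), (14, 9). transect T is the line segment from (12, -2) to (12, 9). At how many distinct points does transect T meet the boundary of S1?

The segment meets the boundary at (12,8.333), (12,4.6).

2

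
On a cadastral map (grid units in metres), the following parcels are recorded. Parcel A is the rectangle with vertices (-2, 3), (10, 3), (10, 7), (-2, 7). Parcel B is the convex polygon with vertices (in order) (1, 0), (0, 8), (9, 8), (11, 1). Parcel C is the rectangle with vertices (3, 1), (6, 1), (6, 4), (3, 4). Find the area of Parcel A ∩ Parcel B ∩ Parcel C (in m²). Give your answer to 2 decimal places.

3.00

The intersection is the polygon with vertices (3,3), (3,4), (6,4), (6,3).
By the shoelace formula its area is 3.00.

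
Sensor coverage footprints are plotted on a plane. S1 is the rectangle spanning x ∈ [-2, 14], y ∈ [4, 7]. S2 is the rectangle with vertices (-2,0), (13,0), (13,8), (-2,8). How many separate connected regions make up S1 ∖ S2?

S1 ∖ S2 is a single connected region.

1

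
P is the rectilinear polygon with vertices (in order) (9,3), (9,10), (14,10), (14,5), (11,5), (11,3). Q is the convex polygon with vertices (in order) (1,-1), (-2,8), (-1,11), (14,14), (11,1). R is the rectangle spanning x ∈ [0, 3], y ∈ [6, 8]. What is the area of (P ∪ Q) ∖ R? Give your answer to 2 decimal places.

|P ∪ Q| = 171.5.
|(P ∪ Q) ∩ R| = 6.
|(P ∪ Q) ∖ R| = 171.5 − 6 = 165.50.

165.50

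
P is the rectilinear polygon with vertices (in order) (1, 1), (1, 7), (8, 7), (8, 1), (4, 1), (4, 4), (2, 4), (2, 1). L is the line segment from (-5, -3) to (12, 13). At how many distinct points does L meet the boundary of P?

The segment meets the boundary at (5.625,7), (2.438,4), (2,3.588), (1,2.647).

4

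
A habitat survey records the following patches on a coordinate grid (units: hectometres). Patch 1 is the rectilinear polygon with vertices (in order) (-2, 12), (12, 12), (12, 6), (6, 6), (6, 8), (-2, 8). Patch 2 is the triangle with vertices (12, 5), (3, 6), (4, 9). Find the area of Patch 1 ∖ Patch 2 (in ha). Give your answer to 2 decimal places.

|Patch 1| = 68, |Patch 1∩Patch 2| = 5.1667.
|Patch 1 ∖ Patch 2| = |Patch 1| − |Patch 1∩Patch 2| = 68 − 5.1667 = 62.83.

62.83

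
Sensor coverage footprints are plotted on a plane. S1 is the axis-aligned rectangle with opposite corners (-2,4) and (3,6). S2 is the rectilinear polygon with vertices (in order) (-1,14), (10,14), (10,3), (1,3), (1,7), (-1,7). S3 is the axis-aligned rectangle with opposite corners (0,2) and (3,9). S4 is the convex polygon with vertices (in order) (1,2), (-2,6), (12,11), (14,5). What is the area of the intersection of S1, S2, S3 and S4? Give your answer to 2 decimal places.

The intersection is the polygon with vertices (1,4), (1,6), (3,6), (3,4).
By the shoelace formula its area is 4.00.

4.00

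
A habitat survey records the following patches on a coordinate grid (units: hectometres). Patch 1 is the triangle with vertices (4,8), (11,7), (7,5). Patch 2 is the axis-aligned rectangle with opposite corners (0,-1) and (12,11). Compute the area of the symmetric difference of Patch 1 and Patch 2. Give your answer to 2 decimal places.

|Patch 1| = 9, |Patch 2| = 144, |Patch 1∩Patch 2| = 9.
|Patch 1 △ Patch 2| = |Patch 1| + |Patch 2| − 2·|Patch 1∩Patch 2| = 9 + 144 − 18 = 135.00.

135.00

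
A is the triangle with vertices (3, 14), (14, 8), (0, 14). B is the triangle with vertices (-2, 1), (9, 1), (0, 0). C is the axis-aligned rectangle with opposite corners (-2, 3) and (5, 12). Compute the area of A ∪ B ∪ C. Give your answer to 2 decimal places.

By inclusion–exclusion:
Individual areas: |A| = 9, |B| = 5.5, |C| = 63.
|A∩B| = 0.
|A∩C| = 0.0238.
|B∩C| = 0.
|A∩B∩C| = 0.
|A ∪ B ∪ C| = 77.5 − 0.0238 + 0 = 77.48.

77.48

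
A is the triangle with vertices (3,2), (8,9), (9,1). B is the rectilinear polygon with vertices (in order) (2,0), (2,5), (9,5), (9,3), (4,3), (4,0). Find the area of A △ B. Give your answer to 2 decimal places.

25.26

|A| = 23.5, |B| = 20, |A∩B| = 9.119.
|A △ B| = |A| + |B| − 2·|A∩B| = 23.5 + 20 − 18.2381 = 25.26.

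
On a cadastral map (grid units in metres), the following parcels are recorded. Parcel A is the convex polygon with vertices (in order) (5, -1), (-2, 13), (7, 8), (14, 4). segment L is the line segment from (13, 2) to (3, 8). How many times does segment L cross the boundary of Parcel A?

1

The segment meets the boundary at (11.75,2.75).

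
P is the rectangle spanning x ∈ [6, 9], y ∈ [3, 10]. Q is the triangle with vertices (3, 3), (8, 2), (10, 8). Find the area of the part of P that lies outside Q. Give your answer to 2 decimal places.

12.02

|P| = 21, |P∩Q| = 8.9762.
|P ∖ Q| = |P| − |P∩Q| = 21 − 8.9762 = 12.02.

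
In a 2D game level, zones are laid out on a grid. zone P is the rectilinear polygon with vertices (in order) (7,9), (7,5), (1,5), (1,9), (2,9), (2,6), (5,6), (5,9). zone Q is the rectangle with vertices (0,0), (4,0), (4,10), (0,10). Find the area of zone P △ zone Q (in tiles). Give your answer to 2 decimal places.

43.00

|zone P| = 15, |zone Q| = 40, |zone P∩zone Q| = 6.
|zone P △ zone Q| = |zone P| + |zone Q| − 2·|zone P∩zone Q| = 15 + 40 − 12 = 43.00.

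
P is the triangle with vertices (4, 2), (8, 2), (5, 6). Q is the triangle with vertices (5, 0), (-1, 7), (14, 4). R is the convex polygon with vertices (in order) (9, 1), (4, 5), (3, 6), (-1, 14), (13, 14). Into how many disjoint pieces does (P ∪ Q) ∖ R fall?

2

(P ∪ Q) ∖ R splits into 2 disjoint pieces (area 5.8445, area 22.5764).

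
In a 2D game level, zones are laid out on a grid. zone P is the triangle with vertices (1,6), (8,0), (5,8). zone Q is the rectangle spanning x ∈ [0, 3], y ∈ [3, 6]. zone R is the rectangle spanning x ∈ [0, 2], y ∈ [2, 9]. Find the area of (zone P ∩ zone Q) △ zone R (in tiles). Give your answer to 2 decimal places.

|zone P ∩ zone Q| = 1.7143.
|(zone P ∩ zone Q) ∩ zone R| = 0.4286.
|(zone P ∩ zone Q) △ zone R| = 1.7143 + 14 − 0.8571 = 14.86.

14.86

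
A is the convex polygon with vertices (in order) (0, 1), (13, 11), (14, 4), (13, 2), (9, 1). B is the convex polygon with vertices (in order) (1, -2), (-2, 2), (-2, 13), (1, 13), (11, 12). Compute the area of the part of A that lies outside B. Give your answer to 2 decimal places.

59.07

|A| = 67.5, |A∩B| = 8.4321.
|A ∖ B| = |A| − |A∩B| = 67.5 − 8.4321 = 59.07.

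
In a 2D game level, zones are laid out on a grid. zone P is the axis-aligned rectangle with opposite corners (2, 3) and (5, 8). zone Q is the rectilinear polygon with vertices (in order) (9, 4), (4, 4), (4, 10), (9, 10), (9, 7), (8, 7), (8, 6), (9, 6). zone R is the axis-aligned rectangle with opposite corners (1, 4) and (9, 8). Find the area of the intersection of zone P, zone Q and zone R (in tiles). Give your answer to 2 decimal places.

The intersection is the polygon with vertices (5,4), (4,4), (4,8), (5,8).
By the shoelace formula its area is 4.00.

4.00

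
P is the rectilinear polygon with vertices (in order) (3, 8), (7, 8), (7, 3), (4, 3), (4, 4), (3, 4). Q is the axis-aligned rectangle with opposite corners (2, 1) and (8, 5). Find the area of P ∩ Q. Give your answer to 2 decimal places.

The intersection is the polygon with vertices (7,3), (4,3), (4,4), (3,4), (3,5), (7,5).
By the shoelace formula its area is 7.00.

7.00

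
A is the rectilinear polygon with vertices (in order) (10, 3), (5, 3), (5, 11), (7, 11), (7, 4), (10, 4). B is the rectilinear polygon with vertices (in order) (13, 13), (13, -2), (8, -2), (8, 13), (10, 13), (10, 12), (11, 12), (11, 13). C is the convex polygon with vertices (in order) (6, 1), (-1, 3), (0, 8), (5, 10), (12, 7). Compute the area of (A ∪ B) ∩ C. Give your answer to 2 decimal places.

25.57

The region (A ∪ B) ∩ C is the polygon with vertices (5,10), (7,9.143), (7,4), (8,4), (8,8.714), (12,7), (8,3), (5,3).
By the shoelace formula its area is 25.57.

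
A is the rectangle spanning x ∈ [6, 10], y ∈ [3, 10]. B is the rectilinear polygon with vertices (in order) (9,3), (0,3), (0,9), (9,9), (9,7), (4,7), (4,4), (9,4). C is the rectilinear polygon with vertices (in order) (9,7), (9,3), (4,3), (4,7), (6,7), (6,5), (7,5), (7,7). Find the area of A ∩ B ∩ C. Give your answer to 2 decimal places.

3.00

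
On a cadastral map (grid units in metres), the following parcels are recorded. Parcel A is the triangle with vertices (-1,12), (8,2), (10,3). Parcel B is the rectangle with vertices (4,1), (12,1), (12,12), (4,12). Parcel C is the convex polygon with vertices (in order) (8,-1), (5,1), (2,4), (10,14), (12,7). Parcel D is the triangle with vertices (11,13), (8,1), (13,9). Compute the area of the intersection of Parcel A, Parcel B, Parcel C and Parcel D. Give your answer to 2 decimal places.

The intersection is the polygon with vertices (9.504,3.406), (8.909,2.454), (8.286,2.143), (8.755,4.019).
By the shoelace formula its area is 1.05.

1.05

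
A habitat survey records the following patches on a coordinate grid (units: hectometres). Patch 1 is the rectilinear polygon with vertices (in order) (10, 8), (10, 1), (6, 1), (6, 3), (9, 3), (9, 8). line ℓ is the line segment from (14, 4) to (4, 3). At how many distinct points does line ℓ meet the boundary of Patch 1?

2

The segment meets the boundary at (9,3.5), (10,3.6).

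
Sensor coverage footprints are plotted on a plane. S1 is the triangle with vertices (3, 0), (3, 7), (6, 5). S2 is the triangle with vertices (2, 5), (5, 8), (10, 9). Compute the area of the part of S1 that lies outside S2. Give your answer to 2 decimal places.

9.84

|S1| = 10.5, |S1∩S2| = 0.6643.
|S1 ∖ S2| = |S1| − |S1∩S2| = 10.5 − 0.6643 = 9.84.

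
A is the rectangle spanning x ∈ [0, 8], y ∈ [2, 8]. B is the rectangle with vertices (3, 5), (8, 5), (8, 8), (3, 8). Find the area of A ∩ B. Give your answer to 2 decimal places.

|A∩B|: x∈[3,8], y∈[5,8] → 5·3 = 15.

15.00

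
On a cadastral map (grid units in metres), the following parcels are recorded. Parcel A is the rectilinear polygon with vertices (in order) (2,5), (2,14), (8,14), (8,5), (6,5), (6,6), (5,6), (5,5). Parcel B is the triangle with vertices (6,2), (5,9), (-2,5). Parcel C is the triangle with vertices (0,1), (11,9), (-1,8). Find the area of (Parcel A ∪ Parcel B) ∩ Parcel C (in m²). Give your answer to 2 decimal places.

|Parcel A ∪ Parcel B| = 69.4286.
|(Parcel A ∪ Parcel B) ∩ Parcel C| = 28.90.

28.90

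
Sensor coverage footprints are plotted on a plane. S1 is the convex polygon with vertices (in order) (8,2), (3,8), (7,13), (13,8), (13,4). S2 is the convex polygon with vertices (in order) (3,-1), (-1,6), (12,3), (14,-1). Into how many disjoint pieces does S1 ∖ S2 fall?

S1 ∖ S2 is a single connected region.

1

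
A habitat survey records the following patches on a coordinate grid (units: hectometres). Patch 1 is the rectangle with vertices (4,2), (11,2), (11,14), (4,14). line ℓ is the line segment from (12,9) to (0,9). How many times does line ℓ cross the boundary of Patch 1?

The segment meets the boundary at (4,9), (11,9).

2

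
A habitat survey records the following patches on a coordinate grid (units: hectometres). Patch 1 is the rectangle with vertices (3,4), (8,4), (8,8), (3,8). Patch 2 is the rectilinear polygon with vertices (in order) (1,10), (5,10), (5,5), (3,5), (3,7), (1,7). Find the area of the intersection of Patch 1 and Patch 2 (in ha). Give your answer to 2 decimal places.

The intersection is the polygon with vertices (3,8), (5,8), (5,5), (3,5), (3,7).
By the shoelace formula its area is 6.00.

6.00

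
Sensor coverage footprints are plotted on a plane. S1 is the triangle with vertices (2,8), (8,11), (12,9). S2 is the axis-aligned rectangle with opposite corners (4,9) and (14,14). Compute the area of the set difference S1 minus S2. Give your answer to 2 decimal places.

4.00

|S1| = 12, |S1∩S2| = 8.
|S1 ∖ S2| = |S1| − |S1∩S2| = 12 − 8 = 4.00.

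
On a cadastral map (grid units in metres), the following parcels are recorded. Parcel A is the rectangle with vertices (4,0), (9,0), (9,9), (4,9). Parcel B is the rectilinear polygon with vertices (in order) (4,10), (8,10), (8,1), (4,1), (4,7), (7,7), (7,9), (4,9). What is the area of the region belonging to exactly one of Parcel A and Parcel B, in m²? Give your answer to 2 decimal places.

23.00

|Parcel A| = 45, |Parcel B| = 30, |Parcel A∩Parcel B| = 26.
|Parcel A △ Parcel B| = |Parcel A| + |Parcel B| − 2·|Parcel A∩Parcel B| = 45 + 30 − 52 = 23.00.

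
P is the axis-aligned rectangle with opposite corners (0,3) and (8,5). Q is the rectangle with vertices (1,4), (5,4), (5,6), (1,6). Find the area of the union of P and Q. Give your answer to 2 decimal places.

By inclusion–exclusion:
Individual areas: |P| = 16, |Q| = 8.
|P∩Q|: x∈[1,5], y∈[4,5] → 4·1 = 4.
|P ∪ Q| = 24 − 4 = 20.00.

20.00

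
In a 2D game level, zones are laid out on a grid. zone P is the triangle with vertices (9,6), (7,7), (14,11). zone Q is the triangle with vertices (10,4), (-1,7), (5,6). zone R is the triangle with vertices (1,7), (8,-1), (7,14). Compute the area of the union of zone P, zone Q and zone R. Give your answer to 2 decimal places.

By inclusion–exclusion:
Individual areas: |zone P| = 7.5, |zone Q| = 3.5, |zone R| = 48.5.
|zone P∩zone Q| = 0.
|zone P∩zone R| = 0.1163.
|zone Q∩zone R| = 2.8113.
|zone P∩zone Q∩zone R| = 0.
|zone P ∪ zone Q ∪ zone R| = 59.5 − 2.9275 + 0 = 56.57.

56.57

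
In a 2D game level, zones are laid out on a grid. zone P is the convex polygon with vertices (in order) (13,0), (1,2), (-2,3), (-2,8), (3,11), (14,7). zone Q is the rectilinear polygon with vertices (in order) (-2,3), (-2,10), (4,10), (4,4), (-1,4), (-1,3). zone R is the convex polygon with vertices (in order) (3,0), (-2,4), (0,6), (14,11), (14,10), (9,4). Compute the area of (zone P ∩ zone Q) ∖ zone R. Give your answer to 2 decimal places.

20.41

|zone P ∩ zone Q| = 33.6667.
|(zone P ∩ zone Q) ∩ zone R| = 13.2571.
|(zone P ∩ zone Q) ∖ zone R| = 33.6667 − 13.2571 = 20.41.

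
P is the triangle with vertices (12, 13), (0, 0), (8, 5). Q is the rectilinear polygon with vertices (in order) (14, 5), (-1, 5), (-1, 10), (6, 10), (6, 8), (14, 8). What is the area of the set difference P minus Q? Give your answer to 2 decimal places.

13.75

|P| = 22, |P∩Q| = 8.25.
|P ∖ Q| = |P| − |P∩Q| = 22 − 8.25 = 13.75.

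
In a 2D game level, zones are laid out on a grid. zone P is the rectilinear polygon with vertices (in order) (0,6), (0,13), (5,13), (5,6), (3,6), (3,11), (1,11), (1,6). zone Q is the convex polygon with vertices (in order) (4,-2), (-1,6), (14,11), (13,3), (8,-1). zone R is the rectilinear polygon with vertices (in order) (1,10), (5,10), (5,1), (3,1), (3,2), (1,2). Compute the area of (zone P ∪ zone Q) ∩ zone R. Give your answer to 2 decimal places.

27.80

|zone P ∪ zone Q| = 132.6667.
|(zone P ∪ zone Q) ∩ zone R| = 27.80.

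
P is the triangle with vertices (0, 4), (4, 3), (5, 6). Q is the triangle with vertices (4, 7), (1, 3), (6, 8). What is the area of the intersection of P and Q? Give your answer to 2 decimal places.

0.54

The intersection is the polygon with vertices (1.474,3.632), (2.5,5), (3.333,5.333), (1.6,3.6).
By the shoelace formula its area is 0.54.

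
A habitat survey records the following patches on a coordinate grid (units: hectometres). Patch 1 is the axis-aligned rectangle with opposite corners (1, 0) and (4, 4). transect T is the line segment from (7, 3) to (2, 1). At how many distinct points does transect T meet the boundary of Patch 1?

1

The segment meets the boundary at (4,1.8).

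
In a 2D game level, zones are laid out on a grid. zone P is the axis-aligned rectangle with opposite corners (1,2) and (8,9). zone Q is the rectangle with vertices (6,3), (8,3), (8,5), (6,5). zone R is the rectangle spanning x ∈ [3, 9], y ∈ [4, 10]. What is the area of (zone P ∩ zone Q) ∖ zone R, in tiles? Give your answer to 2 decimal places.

|zone P ∩ zone Q| = 4.
|(zone P ∩ zone Q) ∩ zone R| = 2.
|(zone P ∩ zone Q) ∖ zone R| = 4 − 2 = 2.00.

2.00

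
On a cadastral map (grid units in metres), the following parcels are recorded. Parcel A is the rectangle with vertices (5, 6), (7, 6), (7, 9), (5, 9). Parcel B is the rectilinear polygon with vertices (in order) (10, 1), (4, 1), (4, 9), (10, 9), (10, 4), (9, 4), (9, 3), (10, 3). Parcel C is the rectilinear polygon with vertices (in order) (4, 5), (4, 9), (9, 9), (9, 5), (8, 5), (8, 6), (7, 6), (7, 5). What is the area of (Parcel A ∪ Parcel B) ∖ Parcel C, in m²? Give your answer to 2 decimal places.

28.00

|Parcel A ∪ Parcel B| = 47.
|(Parcel A ∪ Parcel B) ∩ Parcel C| = 19.
|(Parcel A ∪ Parcel B) ∖ Parcel C| = 47 − 19 = 28.00.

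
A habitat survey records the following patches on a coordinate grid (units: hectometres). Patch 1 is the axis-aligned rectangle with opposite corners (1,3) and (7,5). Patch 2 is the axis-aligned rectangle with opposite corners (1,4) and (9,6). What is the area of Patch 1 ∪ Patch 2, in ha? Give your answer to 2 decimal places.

22.00

By inclusion–exclusion:
Individual areas: |Patch 1| = 12, |Patch 2| = 16.
|Patch 1∩Patch 2|: x∈[1,7], y∈[4,5] → 6·1 = 6.
|Patch 1 ∪ Patch 2| = 28 − 6 = 22.00.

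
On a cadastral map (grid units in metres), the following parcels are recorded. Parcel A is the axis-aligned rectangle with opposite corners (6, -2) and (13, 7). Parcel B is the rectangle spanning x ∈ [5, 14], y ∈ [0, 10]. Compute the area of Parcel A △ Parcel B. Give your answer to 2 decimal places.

55.00

|Parcel A∩Parcel B|: x∈[6,13], y∈[0,7] → 7·7 = 49.
|Parcel A △ Parcel B| = |Parcel A| + |Parcel B| − 2·|Parcel A∩Parcel B| = 63 + 90 − 98 = 55.00.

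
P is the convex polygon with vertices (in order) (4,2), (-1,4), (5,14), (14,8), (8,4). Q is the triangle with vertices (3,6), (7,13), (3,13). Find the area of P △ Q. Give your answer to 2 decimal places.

79.39

|P| = 90, |Q| = 14, |P∩Q| = 12.3063.
|P △ Q| = |P| + |Q| − 2·|P∩Q| = 90 + 14 − 24.6126 = 79.39.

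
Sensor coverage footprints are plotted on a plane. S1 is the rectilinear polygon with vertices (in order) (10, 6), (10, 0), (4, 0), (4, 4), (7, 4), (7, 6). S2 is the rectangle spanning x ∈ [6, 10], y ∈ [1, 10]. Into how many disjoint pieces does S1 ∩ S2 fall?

S1 ∩ S2 is a single connected region.

1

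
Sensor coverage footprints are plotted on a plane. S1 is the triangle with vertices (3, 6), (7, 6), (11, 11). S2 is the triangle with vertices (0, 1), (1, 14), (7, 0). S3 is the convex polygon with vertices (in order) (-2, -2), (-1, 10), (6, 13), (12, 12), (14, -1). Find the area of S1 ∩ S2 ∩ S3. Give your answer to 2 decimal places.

The intersection is the polygon with vertices (4.127,6.704), (4.429,6), (3,6).
By the shoelace formula its area is 0.50.

0.50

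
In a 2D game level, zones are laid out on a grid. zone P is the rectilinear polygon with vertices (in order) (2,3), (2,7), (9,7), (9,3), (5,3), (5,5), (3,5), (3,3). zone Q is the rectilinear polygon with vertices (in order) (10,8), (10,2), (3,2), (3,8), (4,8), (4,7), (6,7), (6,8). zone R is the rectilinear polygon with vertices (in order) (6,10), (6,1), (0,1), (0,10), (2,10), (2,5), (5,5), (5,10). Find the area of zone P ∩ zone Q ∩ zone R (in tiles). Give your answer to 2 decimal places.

4.00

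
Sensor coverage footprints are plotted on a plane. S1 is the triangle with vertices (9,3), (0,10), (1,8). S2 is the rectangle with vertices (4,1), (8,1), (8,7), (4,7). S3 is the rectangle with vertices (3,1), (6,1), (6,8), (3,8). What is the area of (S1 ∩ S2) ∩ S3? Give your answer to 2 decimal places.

The region (S1 ∩ S2) ∩ S3 is the polygon with vertices (4,6.125), (4,6.889), (6,5.333), (6,4.875).
By the shoelace formula its area is 1.22.

1.22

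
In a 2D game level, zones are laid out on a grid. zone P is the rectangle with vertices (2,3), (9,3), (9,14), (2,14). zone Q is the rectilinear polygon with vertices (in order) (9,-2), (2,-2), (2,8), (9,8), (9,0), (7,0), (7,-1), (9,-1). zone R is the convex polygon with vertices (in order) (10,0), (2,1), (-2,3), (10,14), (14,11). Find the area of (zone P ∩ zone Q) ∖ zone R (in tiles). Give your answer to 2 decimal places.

0.97

|zone P ∩ zone Q| = 35.
|(zone P ∩ zone Q) ∩ zone R| = 34.0303.
|(zone P ∩ zone Q) ∖ zone R| = 35 − 34.0303 = 0.97.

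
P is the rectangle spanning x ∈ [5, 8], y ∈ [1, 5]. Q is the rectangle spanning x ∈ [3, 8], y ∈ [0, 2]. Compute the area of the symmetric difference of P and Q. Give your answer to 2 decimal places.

|P∩Q|: x∈[5,8], y∈[1,2] → 3·1 = 3.
|P △ Q| = |P| + |Q| − 2·|P∩Q| = 12 + 10 − 6 = 16.00.

16.00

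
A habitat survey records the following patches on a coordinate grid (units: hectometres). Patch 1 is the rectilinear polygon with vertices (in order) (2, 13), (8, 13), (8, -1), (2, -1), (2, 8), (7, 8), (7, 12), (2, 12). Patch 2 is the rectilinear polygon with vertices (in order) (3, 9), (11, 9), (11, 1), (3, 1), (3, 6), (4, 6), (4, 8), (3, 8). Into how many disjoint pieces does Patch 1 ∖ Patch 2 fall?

2

Patch 1 ∖ Patch 2 splits into 2 disjoint pieces (area 9, area 21).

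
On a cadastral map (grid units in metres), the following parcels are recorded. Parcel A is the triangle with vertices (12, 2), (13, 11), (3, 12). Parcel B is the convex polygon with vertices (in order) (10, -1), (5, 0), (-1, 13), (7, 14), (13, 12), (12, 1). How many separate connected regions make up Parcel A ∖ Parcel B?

1

Parcel A ∖ Parcel B is a single connected region.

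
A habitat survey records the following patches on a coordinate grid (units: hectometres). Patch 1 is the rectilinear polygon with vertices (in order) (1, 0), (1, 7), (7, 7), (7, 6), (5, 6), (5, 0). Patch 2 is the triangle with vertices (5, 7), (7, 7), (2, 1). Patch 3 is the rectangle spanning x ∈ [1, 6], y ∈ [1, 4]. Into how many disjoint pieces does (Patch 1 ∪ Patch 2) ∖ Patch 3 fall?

(Patch 1 ∪ Patch 2) ∖ Patch 3 splits into 2 disjoint pieces (area 14.8167, area 4).

2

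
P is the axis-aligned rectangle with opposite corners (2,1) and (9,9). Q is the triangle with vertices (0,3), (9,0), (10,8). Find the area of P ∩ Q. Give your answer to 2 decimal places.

30.58

The intersection is the polygon with vertices (9,1), (6,1), (2,2.333), (2,4), (9,7.5).
By the shoelace formula its area is 30.58.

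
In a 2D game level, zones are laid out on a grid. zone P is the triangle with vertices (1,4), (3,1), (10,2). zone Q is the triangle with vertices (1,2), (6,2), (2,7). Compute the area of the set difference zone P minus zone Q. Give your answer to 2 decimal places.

6.07

|zone P| = 11.5, |zone P∩zone Q| = 5.4292.
|zone P ∖ zone Q| = |zone P| − |zone P∩zone Q| = 11.5 − 5.4292 = 6.07.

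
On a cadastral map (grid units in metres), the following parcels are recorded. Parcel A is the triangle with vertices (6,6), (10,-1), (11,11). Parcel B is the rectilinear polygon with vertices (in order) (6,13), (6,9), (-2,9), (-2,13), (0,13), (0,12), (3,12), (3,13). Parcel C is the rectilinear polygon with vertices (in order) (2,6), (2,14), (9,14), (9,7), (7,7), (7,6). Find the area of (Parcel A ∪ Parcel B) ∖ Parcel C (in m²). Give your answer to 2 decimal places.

39.00

|Parcel A ∪ Parcel B| = 56.5.
|(Parcel A ∪ Parcel B) ∩ Parcel C| = 17.5.
|(Parcel A ∪ Parcel B) ∖ Parcel C| = 56.5 − 17.5 = 39.00.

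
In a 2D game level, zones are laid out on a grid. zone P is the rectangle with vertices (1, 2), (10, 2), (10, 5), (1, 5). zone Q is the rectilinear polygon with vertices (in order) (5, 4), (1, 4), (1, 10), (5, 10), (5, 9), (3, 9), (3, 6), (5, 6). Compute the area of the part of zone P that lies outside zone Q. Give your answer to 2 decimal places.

|zone P| = 27, |zone P∩zone Q| = 4.
|zone P ∖ zone Q| = |zone P| − |zone P∩zone Q| = 27 − 4 = 23.00.

23.00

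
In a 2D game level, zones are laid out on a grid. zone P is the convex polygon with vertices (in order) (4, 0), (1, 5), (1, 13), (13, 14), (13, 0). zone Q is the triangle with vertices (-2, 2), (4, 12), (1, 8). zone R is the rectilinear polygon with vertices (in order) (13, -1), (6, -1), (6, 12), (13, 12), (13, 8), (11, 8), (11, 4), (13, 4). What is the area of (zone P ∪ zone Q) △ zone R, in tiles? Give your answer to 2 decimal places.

87.00

|zone P ∪ zone Q| = 156.
|(zone P ∪ zone Q) ∩ zone R| = 76.
|(zone P ∪ zone Q) △ zone R| = 156 + 83 − 152 = 87.00.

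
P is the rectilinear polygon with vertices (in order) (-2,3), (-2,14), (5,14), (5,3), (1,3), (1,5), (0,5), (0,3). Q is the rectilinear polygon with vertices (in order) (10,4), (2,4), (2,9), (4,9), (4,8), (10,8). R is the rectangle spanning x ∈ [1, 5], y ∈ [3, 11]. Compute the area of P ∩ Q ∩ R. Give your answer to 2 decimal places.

14.00

The intersection is the polygon with vertices (2,4), (2,9), (4,9), (4,8), (5,8), (5,4).
By the shoelace formula its area is 14.00.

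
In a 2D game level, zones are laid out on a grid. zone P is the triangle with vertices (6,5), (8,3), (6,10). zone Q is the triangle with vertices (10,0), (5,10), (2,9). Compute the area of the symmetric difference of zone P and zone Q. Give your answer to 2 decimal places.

15.17

|zone P| = 5, |zone Q| = 17.5, |zone P∩zone Q| = 3.6667.
|zone P △ zone Q| = |zone P| + |zone Q| − 2·|zone P∩zone Q| = 5 + 17.5 − 7.3333 = 15.17.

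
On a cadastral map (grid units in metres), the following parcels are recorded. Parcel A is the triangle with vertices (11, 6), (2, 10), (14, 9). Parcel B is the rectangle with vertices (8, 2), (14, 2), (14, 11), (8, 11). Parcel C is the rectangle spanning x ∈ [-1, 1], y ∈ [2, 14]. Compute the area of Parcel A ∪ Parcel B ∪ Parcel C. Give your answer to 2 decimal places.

By inclusion–exclusion:
Individual areas: |Parcel A| = 19.5, |Parcel B| = 54, |Parcel C| = 24.
|Parcel A∩Parcel B| = 13.
|Parcel A∩Parcel C| = 0.
|Parcel B∩Parcel C| = 0 (no overlap).
|Parcel A∩Parcel B∩Parcel C| = 0.
|Parcel A ∪ Parcel B ∪ Parcel C| = 97.5 − 13 + 0 = 84.50.

84.50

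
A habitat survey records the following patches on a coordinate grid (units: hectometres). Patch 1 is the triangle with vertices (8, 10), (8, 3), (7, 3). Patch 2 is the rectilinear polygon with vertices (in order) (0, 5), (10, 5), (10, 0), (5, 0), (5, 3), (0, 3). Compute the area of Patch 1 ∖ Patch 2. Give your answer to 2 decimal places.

1.79

|Patch 1| = 3.5, |Patch 1∩Patch 2| = 1.7143.
|Patch 1 ∖ Patch 2| = |Patch 1| − |Patch 1∩Patch 2| = 3.5 − 1.7143 = 1.79.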